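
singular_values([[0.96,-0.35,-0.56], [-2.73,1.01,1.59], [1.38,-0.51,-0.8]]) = [3.89, 0.01, 0.0]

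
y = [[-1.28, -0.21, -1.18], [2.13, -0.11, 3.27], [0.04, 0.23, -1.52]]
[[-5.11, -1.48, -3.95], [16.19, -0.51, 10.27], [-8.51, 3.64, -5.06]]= y@ [[-0.69, 3.33, -0.69], [-1.53, -0.17, 2.39], [5.35, -2.33, 3.67]]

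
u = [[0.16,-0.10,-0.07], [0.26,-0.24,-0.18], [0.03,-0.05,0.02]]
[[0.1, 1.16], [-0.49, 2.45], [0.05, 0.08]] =u @ [[5.3, 3.38], [4.16, -1.96], [4.81, -6.11]]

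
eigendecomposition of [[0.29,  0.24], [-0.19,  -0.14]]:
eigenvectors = [[0.78, -0.71], [-0.62, 0.71]]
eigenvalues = [0.1, 0.05]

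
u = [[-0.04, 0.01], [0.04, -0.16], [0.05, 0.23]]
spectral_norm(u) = 0.28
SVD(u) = [[0.03, 0.55], [-0.56, -0.68], [0.83, -0.48]] @ diag([0.2808945863930502, 0.07347265705741983]) @ [[0.06,1.0], [-1.0,0.06]]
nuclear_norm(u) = 0.35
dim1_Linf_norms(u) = [0.04, 0.16, 0.23]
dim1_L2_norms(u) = [0.04, 0.16, 0.24]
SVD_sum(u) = [[0.0, 0.01], [-0.01, -0.16], [0.01, 0.23]] + [[-0.04, 0.0],[0.05, -0.0],[0.04, -0.0]]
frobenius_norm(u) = 0.29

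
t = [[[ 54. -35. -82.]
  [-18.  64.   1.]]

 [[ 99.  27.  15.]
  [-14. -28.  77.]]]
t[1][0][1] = 27.0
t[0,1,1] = 64.0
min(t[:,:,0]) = -18.0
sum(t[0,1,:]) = 47.0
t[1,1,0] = -14.0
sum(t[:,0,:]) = 78.0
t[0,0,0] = 54.0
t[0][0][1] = -35.0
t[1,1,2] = 77.0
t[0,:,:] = [[54.0, -35.0, -82.0], [-18.0, 64.0, 1.0]]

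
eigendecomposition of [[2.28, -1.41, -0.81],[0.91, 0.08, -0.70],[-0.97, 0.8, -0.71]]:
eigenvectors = [[0.75+0.00j,(0.75-0j),(0.37+0j)], [0.63-0.14j,(0.63+0.14j),(0.31+0j)], [-0.12-0.04j,(-0.12+0.04j),(0.88+0j)]]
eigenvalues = [(1.24+0.31j), (1.24-0.31j), (-0.84+0j)]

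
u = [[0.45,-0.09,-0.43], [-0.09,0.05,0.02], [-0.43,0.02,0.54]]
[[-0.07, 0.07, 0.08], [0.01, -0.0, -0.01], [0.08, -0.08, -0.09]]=u@[[-0.07,-0.08,0.11], [0.02,-0.12,0.00], [0.09,-0.21,-0.08]]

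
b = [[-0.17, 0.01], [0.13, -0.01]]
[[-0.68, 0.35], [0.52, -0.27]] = b@[[3.96, -2.06], [-0.76, 0.39]]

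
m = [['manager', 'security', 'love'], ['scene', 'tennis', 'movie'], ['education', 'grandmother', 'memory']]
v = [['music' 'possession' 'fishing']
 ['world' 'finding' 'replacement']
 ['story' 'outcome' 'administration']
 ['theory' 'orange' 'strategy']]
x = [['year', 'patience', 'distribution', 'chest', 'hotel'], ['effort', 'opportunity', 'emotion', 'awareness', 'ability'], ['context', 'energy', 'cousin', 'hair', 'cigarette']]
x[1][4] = 'ability'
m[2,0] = 'education'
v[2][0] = 'story'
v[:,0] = ['music', 'world', 'story', 'theory']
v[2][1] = 'outcome'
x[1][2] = 'emotion'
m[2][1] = 'grandmother'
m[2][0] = 'education'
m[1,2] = 'movie'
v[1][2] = 'replacement'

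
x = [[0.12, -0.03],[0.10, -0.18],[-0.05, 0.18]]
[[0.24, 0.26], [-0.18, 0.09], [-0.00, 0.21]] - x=[[0.12, 0.29], [-0.28, 0.27], [0.05, 0.03]]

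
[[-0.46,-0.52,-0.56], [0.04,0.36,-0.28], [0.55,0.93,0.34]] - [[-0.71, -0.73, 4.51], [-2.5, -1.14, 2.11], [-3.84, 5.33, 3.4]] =[[0.25, 0.21, -5.07], [2.54, 1.5, -2.39], [4.39, -4.40, -3.06]]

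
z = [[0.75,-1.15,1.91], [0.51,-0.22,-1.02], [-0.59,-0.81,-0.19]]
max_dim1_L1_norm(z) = 3.81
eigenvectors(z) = [[(0.86+0j), 0.86-0.00j, (-0.14+0j)], [-0.02-0.37j, -0.02+0.37j, (0.78+0j)], [-0.02+0.36j, -0.02-0.36j, (0.61+0j)]]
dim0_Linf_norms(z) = [0.75, 1.15, 1.91]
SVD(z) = [[-0.96,0.15,0.24], [0.28,0.57,0.77], [-0.02,0.81,-0.59]] @ diag([2.431655163774643, 1.055062533925261, 0.9466764040554304]) @ [[-0.23, 0.44, -0.87], [-0.07, -0.9, -0.43], [0.97, 0.04, -0.24]]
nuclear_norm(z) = 4.43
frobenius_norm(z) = 2.81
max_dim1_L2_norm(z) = 2.35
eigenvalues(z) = [(0.72+1.3j), (0.72-1.3j), (-1.1+0j)]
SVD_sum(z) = [[0.55, -1.02, 2.03], [-0.16, 0.29, -0.58], [0.01, -0.02, 0.04]] + [[-0.01, -0.14, -0.07], [-0.04, -0.54, -0.26], [-0.06, -0.77, -0.37]] + [[0.22, 0.01, -0.05], [0.71, 0.03, -0.18], [-0.54, -0.02, 0.13]]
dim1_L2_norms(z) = [2.35, 1.16, 1.02]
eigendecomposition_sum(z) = [[0.37+0.65j, -0.63+0.43j, 0.90-0.41j], [0.27-0.17j, 0.20+0.26j, -0.20-0.38j], [-0.28+0.14j, (-0.17-0.28j), 0.15+0.39j]] + [[0.37-0.65j,(-0.63-0.43j),0.90+0.41j],[(0.27+0.17j),(0.2-0.26j),(-0.2+0.38j)],[-0.28-0.14j,-0.17+0.28j,0.15-0.39j]] + [[0.01+0.00j,(0.11+0j),(0.11+0j)],[-0.03-0.00j,-0.62-0.00j,-0.63-0.00j],[(-0.02-0j),(-0.48-0j),(-0.49-0j)]]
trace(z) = 0.34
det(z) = -2.43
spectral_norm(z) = 2.43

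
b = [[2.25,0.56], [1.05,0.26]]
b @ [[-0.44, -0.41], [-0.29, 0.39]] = [[-1.15, -0.7], [-0.54, -0.33]]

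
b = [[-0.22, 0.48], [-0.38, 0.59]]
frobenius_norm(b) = 0.88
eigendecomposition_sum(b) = [[(-0.11+0.34j), (0.24-0.33j)], [(-0.19+0.26j), (0.29-0.21j)]] + [[-0.11-0.34j, 0.24+0.33j], [-0.19-0.26j, (0.29+0.21j)]]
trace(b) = 0.37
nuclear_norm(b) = 0.94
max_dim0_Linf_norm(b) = 0.59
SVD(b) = [[-0.60, -0.8], [-0.80, 0.60]] @ diag([0.8761826416007357, 0.06003314549110759]) @ [[0.50, -0.87], [-0.87, -0.5]]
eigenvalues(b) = [(0.18+0.14j), (0.18-0.14j)]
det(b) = 0.05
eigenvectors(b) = [[0.75+0.00j, (0.75-0j)], [(0.63+0.21j), (0.63-0.21j)]]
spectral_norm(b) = 0.88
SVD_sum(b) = [[-0.26, 0.46], [-0.35, 0.61]] + [[0.04,0.02], [-0.03,-0.02]]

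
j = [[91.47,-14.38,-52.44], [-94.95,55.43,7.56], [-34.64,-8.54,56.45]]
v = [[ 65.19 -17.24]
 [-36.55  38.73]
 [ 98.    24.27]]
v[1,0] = -36.55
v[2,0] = 98.0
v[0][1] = -17.24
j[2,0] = -34.64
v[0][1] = -17.24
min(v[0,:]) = -17.24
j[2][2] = 56.45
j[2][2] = 56.45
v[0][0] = 65.19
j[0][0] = 91.47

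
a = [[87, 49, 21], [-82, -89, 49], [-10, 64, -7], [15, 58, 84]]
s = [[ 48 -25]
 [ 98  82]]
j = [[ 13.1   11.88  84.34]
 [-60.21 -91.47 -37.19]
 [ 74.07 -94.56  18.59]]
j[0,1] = 11.88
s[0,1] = -25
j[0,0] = 13.1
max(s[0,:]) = 48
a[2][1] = 64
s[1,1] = 82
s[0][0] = 48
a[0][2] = 21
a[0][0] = 87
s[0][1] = -25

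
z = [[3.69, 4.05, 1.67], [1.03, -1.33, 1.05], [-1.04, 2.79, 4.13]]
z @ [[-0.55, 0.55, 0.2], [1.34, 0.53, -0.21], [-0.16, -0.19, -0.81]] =[[3.13, 3.86, -1.47], [-2.52, -0.34, -0.37], [3.65, 0.12, -4.14]]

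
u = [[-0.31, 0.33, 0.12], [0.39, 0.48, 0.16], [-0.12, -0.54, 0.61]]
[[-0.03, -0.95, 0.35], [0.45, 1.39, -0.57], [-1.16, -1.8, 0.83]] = u @ [[0.58,3.28,-1.27], [0.83,0.78,-0.41], [-1.06,-1.62,0.75]]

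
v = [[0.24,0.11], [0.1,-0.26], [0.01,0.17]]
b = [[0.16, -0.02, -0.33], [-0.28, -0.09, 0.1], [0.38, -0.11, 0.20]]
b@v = [[0.03, -0.03], [-0.08, 0.01], [0.08, 0.10]]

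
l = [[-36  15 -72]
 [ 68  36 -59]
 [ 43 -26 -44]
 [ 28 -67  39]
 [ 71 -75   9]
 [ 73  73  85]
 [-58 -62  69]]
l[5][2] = 85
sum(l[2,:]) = -27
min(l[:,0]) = -58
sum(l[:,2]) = 27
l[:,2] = [-72, -59, -44, 39, 9, 85, 69]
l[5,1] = 73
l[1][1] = 36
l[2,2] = -44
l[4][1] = -75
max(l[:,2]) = 85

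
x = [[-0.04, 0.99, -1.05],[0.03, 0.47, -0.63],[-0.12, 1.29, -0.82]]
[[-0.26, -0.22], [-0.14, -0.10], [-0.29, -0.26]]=x @[[-0.22, 0.29], [-0.2, -0.12], [0.07, 0.09]]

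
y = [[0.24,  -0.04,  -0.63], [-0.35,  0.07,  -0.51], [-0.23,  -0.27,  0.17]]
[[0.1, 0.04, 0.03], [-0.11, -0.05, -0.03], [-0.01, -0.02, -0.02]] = y@ [[0.31, 0.15, 0.10], [-0.23, -0.05, -0.01], [-0.02, -0.01, -0.01]]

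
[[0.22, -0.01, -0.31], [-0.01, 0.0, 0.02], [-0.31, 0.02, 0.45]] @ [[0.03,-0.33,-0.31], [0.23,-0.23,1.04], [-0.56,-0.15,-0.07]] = [[0.18, -0.02, -0.06], [-0.01, 0.00, 0.0], [-0.26, 0.03, 0.09]]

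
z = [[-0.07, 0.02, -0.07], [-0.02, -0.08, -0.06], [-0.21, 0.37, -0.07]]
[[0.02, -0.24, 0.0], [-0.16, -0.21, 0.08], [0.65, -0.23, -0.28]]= z @ [[-0.33, 1.74, 0.88], [1.68, 0.73, -0.45], [0.52, 1.90, -1.07]]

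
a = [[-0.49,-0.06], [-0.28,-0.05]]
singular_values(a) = [0.57, 0.01]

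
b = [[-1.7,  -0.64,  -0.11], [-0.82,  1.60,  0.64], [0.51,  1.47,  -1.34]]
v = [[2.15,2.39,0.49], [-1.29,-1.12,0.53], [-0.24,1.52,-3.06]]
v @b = [[-5.36,  3.17,  0.64],[3.38,  -0.19,  -1.29],[-2.40,  -1.91,  5.10]]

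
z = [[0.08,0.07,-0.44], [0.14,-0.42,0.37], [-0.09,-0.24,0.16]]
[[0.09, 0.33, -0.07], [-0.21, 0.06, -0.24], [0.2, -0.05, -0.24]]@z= [[0.06, -0.12, 0.07], [0.01, 0.02, 0.08], [0.03, 0.09, -0.14]]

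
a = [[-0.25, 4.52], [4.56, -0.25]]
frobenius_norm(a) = 6.43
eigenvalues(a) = [4.29, -4.79]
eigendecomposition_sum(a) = [[2.14, 2.14], [2.15, 2.14]] + [[-2.39, 2.38], [2.41, -2.39]]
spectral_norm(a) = 4.79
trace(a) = -0.50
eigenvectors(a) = [[0.71, -0.71],[0.71, 0.71]]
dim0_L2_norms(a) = [4.57, 4.53]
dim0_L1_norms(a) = [4.81, 4.77]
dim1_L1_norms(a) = [4.77, 4.81]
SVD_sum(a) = [[-2.39, 2.2], [2.59, -2.39]] + [[2.14, 2.32], [1.97, 2.14]]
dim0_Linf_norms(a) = [4.56, 4.52]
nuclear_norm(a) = 9.08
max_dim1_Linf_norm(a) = 4.56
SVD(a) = [[-0.68, 0.73], [0.73, 0.68]] @ diag([4.790798724079688, 4.289201275920311]) @ [[0.73, -0.68],[0.68, 0.73]]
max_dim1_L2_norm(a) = 4.57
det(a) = -20.55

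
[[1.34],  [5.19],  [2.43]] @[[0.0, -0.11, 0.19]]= [[0.00, -0.15, 0.25],[0.00, -0.57, 0.99],[0.00, -0.27, 0.46]]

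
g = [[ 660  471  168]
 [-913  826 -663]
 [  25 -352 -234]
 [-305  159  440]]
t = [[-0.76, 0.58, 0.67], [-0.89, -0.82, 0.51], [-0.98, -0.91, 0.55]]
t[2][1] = -0.908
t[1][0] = -0.891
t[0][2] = 0.671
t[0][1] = 0.585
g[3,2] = 440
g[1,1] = 826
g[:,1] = [471, 826, -352, 159]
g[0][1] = 471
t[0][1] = 0.585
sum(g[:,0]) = -533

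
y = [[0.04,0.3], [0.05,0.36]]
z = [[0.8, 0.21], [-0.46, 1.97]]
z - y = [[0.76, -0.09],[-0.51, 1.61]]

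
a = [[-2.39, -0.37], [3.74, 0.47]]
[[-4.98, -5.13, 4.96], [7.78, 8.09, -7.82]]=a@[[2.05, 2.23, -2.15],[0.23, -0.53, 0.48]]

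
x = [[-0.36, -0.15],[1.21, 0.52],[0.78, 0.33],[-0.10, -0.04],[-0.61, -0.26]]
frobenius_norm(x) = 1.75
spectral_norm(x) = 1.75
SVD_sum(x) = [[-0.36, -0.15], [1.21, 0.52], [0.78, 0.33], [-0.10, -0.04], [-0.61, -0.26]] + [[-0.0,0.0], [-0.0,0.0], [0.0,-0.0], [-0.00,0.0], [-0.0,0.0]]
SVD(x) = [[-0.22, -0.57], [0.75, -0.53], [0.48, 0.46], [-0.06, -0.42], [-0.38, -0.06]] @ diag([1.7479029329787654, 0.00594448351235446]) @ [[0.92, 0.39], [0.39, -0.92]]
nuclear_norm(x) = 1.75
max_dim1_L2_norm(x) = 1.32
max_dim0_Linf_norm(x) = 1.21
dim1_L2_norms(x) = [0.39, 1.32, 0.85, 0.11, 0.66]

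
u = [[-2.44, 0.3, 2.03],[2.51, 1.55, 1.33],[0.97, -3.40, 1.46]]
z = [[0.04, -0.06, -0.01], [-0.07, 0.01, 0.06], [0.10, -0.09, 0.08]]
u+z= [[-2.40, 0.24, 2.02], [2.44, 1.56, 1.39], [1.07, -3.49, 1.54]]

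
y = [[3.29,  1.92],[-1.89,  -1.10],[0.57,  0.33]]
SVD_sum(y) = [[3.29, 1.92],[-1.89, -1.10],[0.57, 0.33]] + [[-0.00, 0.0], [-0.00, 0.00], [0.0, -0.0]]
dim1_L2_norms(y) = [3.81, 2.19, 0.66]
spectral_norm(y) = 4.44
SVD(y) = [[-0.86, -0.45],[0.49, -0.59],[-0.15, 0.67]] @ diag([4.441440165346268, 0.003042638480408379]) @ [[-0.86,  -0.50], [0.5,  -0.86]]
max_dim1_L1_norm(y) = 5.21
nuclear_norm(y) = 4.44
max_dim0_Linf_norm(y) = 3.29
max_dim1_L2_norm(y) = 3.81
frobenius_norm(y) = 4.44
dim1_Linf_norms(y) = [3.29, 1.89, 0.57]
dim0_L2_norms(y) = [3.84, 2.24]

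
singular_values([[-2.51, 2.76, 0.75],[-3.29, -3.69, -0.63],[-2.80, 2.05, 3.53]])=[6.0, 4.96, 1.8]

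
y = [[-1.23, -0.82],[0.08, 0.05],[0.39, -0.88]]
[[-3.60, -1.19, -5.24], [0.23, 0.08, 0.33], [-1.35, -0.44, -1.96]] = y@[[1.47, 0.49, 2.14], [2.18, 0.72, 3.18]]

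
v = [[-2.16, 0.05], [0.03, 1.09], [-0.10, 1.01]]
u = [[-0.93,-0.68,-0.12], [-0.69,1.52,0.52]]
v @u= [[1.97, 1.54, 0.29], [-0.78, 1.64, 0.56], [-0.60, 1.6, 0.54]]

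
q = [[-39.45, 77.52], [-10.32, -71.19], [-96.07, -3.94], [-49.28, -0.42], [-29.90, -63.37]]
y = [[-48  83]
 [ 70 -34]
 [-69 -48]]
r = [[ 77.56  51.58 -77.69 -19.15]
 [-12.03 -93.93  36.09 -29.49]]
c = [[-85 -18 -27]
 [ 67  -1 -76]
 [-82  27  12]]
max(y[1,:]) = 70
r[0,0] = 77.56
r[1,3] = -29.49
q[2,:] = [-96.07, -3.94]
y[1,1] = -34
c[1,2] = -76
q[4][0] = -29.9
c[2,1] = 27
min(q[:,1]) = -71.19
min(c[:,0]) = -85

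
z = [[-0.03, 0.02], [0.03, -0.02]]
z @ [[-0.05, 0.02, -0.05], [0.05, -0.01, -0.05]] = [[0.0, -0.00, 0.0], [-0.0, 0.00, -0.0]]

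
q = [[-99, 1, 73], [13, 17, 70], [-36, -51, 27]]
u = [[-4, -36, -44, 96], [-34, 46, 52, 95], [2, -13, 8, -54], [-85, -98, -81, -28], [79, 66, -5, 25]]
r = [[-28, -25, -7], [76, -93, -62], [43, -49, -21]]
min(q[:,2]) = 27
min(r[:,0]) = -28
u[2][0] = 2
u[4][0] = 79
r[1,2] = -62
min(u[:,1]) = -98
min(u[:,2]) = -81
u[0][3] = 96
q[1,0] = 13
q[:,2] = [73, 70, 27]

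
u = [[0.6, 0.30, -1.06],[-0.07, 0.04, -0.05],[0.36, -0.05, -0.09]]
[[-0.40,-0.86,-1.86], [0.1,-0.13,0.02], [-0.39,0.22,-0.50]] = u @[[-0.94, 0.86, -1.07], [0.89, -0.34, 0.16], [0.1, 1.2, 1.19]]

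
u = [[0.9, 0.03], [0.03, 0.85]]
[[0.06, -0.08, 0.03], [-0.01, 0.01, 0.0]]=u@[[0.07, -0.09, 0.03], [-0.01, 0.01, -0.00]]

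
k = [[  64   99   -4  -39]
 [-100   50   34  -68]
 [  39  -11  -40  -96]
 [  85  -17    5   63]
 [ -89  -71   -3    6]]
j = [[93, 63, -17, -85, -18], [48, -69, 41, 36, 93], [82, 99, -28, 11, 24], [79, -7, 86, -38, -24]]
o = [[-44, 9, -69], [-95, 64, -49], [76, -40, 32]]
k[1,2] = 34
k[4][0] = -89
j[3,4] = -24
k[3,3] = 63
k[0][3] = -39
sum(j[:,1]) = 86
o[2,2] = 32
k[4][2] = -3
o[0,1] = 9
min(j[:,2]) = -28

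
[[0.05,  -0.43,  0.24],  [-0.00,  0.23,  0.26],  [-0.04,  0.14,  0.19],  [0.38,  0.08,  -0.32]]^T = [[0.05,  -0.00,  -0.04,  0.38],[-0.43,  0.23,  0.14,  0.08],[0.24,  0.26,  0.19,  -0.32]]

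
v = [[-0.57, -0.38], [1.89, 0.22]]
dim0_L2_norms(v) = [1.97, 0.44]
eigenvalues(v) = [(-0.17+0.75j), (-0.17-0.75j)]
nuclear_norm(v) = 2.30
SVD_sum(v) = [[-0.62, -0.1], [1.87, 0.31]] + [[0.05, -0.28], [0.02, -0.09]]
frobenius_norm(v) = 2.02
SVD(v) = [[-0.31, 0.95], [0.95, 0.31]] @ diag([2.0004976234380276, 0.2963262705512351]) @ [[0.99, 0.16], [0.16, -0.99]]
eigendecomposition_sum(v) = [[-0.28+0.33j,  -0.19-0.04j], [0.94+0.22j,  (0.11+0.42j)]] + [[(-0.28-0.33j), -0.19+0.04j], [(0.94-0.22j), (0.11-0.42j)]]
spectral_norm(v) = 2.00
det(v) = 0.59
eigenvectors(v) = [[(0.19-0.36j), (0.19+0.36j)], [(-0.91+0j), -0.91-0.00j]]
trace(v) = -0.35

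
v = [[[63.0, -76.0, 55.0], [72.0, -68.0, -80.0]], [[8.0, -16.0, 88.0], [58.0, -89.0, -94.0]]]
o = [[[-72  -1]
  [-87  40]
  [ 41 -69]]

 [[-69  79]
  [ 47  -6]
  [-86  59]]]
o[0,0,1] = -1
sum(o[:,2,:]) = -55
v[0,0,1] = -76.0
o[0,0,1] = -1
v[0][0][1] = -76.0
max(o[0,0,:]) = -1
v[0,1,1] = -68.0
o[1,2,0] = -86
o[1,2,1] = 59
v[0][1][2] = -80.0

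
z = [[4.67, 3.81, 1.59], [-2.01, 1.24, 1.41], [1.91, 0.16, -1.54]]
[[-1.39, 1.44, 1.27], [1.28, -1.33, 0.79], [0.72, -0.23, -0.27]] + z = [[3.28,5.25,2.86], [-0.73,-0.09,2.2], [2.63,-0.07,-1.81]]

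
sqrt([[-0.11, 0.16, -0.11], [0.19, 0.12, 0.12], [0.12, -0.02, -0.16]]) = [[0.16, 0.18, -0.44], [0.14, 0.37, 0.31], [0.37, -0.15, 0.22]]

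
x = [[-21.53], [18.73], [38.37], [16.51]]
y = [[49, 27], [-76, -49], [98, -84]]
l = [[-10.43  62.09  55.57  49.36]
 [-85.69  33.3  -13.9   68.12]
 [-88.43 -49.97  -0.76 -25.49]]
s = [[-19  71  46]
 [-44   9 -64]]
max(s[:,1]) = 71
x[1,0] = 18.73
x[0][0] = -21.53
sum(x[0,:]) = -21.53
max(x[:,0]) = 38.37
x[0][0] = -21.53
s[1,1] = 9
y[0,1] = 27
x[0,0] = -21.53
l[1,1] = 33.3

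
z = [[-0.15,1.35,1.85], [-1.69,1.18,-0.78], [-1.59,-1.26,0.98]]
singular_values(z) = [2.42, 2.2, 2.12]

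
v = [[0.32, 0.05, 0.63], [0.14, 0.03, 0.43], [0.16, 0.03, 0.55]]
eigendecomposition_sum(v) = [[0.26,0.04,0.72],[0.15,0.03,0.42],[0.18,0.03,0.52]] + [[0.06, 0.01, -0.10], [-0.01, -0.0, 0.01], [-0.02, -0.00, 0.03]] + [[0.00, -0.00, 0.00], [-0.00, 0.00, -0.0], [0.00, -0.00, 0.00]]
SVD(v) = [[-0.7, 0.71, 0.09],[-0.45, -0.33, -0.83],[-0.56, -0.62, 0.54]] @ diag([1.0139825071023685, 0.08957351125346075, 0.004007664172814316]) @ [[-0.37,-0.06,-0.93], [0.92,0.08,-0.37], [0.1,-0.99,0.03]]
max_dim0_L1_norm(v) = 1.61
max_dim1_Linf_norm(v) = 0.63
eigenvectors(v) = [[0.74, 0.94, 0.12],[0.43, -0.12, -0.99],[0.53, -0.32, 0.02]]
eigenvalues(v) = [0.8, 0.1, 0.0]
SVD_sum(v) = [[0.26, 0.05, 0.65],[0.17, 0.03, 0.42],[0.21, 0.04, 0.53]] + [[0.06, 0.01, -0.02], [-0.03, -0.00, 0.01], [-0.05, -0.0, 0.02]] + [[0.00, -0.0, 0.00], [-0.00, 0.0, -0.0], [0.00, -0.0, 0.0]]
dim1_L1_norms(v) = [1.0, 0.6, 0.74]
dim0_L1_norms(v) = [0.62, 0.11, 1.61]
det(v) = 0.00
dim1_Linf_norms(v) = [0.63, 0.43, 0.55]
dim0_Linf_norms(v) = [0.32, 0.05, 0.63]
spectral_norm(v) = 1.01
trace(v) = 0.90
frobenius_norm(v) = 1.02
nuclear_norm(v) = 1.11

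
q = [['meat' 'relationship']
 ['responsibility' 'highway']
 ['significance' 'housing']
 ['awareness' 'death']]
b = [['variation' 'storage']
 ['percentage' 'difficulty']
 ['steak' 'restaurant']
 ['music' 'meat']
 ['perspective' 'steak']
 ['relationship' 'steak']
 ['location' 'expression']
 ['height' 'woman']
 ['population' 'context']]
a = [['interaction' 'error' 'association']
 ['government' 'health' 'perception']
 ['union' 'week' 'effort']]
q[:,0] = ['meat', 'responsibility', 'significance', 'awareness']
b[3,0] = 'music'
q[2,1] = 'housing'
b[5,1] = 'steak'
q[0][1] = 'relationship'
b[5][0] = 'relationship'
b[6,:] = ['location', 'expression']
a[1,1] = 'health'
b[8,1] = 'context'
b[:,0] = ['variation', 'percentage', 'steak', 'music', 'perspective', 'relationship', 'location', 'height', 'population']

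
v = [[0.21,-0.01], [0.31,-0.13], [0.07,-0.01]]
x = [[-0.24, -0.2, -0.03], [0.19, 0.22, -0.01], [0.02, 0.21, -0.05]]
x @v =[[-0.11, 0.03], [0.11, -0.03], [0.07, -0.03]]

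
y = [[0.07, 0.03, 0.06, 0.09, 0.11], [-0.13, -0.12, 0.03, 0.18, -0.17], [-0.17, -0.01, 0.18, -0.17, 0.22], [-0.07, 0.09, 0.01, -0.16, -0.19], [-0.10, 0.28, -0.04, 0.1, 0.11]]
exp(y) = [[1.06, 0.05, 0.07, 0.09, 0.11], [-0.12, 0.87, 0.03, 0.14, -0.19], [-0.20, 0.01, 1.19, -0.17, 0.26], [-0.06, 0.05, 0.01, 0.84, -0.19], [-0.13, 0.28, -0.04, 0.12, 1.07]]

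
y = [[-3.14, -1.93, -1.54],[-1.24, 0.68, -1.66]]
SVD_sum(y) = [[-3.15, -1.45, -1.9], [-1.22, -0.56, -0.74]] + [[0.01, -0.48, 0.36], [-0.02, 1.24, -0.92]]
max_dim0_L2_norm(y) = 3.38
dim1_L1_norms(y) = [6.61, 3.58]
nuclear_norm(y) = 5.90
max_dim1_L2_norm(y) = 3.99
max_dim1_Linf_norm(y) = 3.14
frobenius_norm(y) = 4.55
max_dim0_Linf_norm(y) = 3.14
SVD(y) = [[-0.93, -0.36], [-0.36, 0.93]] @ diag([4.237416772977684, 1.6601202041079428]) @ [[0.80, 0.37, 0.48], [-0.01, 0.8, -0.60]]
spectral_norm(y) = 4.24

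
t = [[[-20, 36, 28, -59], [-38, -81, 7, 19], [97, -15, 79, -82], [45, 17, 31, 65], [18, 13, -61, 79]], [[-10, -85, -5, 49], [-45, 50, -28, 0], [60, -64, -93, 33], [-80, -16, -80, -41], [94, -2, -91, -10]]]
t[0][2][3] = -82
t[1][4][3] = -10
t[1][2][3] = 33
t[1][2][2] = -93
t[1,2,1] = -64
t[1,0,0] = -10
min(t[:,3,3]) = -41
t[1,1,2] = -28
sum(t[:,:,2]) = -213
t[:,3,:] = [[45, 17, 31, 65], [-80, -16, -80, -41]]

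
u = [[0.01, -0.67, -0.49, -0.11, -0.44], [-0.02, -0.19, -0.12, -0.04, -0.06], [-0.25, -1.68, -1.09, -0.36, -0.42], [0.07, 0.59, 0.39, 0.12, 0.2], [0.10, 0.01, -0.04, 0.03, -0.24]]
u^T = [[0.01,-0.02,-0.25,0.07,0.1], [-0.67,-0.19,-1.68,0.59,0.01], [-0.49,-0.12,-1.09,0.39,-0.04], [-0.11,-0.04,-0.36,0.12,0.03], [-0.44,-0.06,-0.42,0.20,-0.24]]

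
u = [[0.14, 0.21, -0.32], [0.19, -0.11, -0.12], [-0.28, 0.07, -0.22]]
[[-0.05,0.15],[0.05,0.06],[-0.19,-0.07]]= u @ [[0.41, 0.42], [-0.06, 0.27], [0.31, -0.12]]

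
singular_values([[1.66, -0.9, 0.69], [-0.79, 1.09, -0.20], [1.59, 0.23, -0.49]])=[2.62, 1.28, 0.45]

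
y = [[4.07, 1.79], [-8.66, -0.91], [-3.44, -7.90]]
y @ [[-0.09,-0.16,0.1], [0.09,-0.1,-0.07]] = [[-0.21, -0.83, 0.28],[0.70, 1.48, -0.80],[-0.40, 1.34, 0.21]]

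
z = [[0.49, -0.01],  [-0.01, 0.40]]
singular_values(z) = [0.49, 0.4]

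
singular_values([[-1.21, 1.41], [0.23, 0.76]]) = [1.91, 0.65]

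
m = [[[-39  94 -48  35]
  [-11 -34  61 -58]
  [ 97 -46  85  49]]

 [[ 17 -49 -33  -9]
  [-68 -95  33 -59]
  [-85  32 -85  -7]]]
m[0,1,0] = -11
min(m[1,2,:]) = -85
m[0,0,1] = 94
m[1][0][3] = -9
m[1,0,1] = -49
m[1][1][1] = -95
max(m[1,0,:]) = 17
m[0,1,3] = -58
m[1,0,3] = -9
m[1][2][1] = 32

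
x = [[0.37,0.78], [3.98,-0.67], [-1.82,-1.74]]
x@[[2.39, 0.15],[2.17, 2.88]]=[[2.58, 2.3], [8.06, -1.33], [-8.13, -5.28]]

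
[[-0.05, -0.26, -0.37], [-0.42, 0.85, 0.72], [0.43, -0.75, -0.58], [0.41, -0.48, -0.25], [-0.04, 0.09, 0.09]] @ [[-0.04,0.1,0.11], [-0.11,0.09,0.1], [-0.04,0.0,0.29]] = [[0.05, -0.03, -0.14],[-0.11, 0.03, 0.25],[0.09, -0.02, -0.20],[0.05, -0.0, -0.08],[-0.01, 0.00, 0.03]]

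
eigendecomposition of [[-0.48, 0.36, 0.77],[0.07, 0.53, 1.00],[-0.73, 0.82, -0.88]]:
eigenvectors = [[0.65+0.00j, 0.65-0.00j, 0.39+0.00j],[(0.37-0.2j), 0.37+0.20j, (0.89+0j)],[-0.48+0.41j, -0.48-0.41j, 0.26+0.00j]]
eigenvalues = [(-0.84+0.37j), (-0.84-0.37j), (0.85+0j)]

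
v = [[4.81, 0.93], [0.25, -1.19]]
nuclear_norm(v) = 6.11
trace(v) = 3.62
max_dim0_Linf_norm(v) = 4.81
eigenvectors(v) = [[1.00, -0.15],[0.04, 0.99]]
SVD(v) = [[-1.00, -0.00], [-0.0, 1.00]] @ diag([4.899123133996578, 1.2158094085585724]) @ [[-0.98,-0.19], [0.19,-0.98]]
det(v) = -5.96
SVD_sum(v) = [[4.81,0.92], [0.02,0.0]] + [[-0.00,0.01], [0.23,-1.19]]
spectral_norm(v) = 4.90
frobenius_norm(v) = 5.05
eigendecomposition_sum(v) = [[4.82, 0.74], [0.2, 0.03]] + [[-0.01,  0.19], [0.05,  -1.22]]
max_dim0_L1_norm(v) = 5.06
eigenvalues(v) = [4.85, -1.23]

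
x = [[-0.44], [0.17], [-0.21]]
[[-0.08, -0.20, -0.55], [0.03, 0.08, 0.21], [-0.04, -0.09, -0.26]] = x@[[0.19, 0.45, 1.24]]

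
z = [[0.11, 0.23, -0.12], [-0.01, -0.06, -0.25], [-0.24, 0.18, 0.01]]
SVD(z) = [[0.55, 0.63, -0.55], [-0.02, 0.67, 0.74], [0.83, -0.40, 0.38]] @ diag([0.31553221895288924, 0.29458218618701276, 0.22217280297990133]) @ [[-0.44,0.88,-0.17], [0.54,0.11,-0.84], [-0.72,-0.46,-0.52]]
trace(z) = 0.06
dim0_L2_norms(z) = [0.26, 0.3, 0.28]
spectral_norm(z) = 0.32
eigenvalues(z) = [(0.28+0j), (-0.11+0.25j), (-0.11-0.25j)]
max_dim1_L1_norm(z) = 0.46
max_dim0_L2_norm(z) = 0.3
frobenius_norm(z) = 0.49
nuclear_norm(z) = 0.83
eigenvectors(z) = [[-0.80+0.00j, 0.09+0.44j, 0.09-0.44j], [-0.34+0.00j, -0.63+0.00j, (-0.63-0j)], [(0.49+0j), (-0.13+0.61j), (-0.13-0.61j)]]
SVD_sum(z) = [[-0.08,0.15,-0.03], [0.00,-0.01,0.00], [-0.12,0.23,-0.04]] + [[0.10, 0.02, -0.15],[0.11, 0.02, -0.17],[-0.06, -0.01, 0.1]] + [[0.09,  0.06,  0.06], [-0.12,  -0.08,  -0.09], [-0.06,  -0.04,  -0.04]]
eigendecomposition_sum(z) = [[(0.18+0j), (0.05+0j), (-0.13-0j)],[(0.08+0j), (0.02+0j), (-0.05-0j)],[-0.11-0.00j, (-0.03+0j), 0.08+0.00j]] + [[(-0.03+0.04j), (0.09+0.01j), 0.07j], [-0.04-0.06j, -0.04+0.12j, (-0.1-0.01j)], [(-0.07+0.03j), 0.11+0.06j, -0.03+0.09j]] + [[-0.03-0.04j, (0.09-0.01j), -0.07j], [-0.04+0.06j, -0.04-0.12j, -0.10+0.01j], [-0.07-0.03j, (0.11-0.06j), (-0.03-0.09j)]]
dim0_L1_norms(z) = [0.36, 0.47, 0.38]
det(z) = 0.02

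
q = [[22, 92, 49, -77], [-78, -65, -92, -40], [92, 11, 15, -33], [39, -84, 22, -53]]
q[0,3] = -77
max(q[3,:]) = 39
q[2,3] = -33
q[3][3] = -53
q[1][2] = -92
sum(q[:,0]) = 75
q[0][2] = 49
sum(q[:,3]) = -203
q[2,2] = 15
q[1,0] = -78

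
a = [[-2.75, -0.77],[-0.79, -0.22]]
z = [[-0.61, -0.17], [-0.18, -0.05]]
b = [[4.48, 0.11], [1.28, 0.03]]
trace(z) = -0.66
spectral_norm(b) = 4.66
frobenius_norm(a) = 2.97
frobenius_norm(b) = 4.66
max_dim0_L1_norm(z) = 0.79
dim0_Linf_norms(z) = [0.61, 0.17]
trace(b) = 4.51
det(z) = -0.00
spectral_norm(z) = 0.66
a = b @ z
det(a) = -0.00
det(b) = -0.01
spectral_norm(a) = 2.97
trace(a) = -2.97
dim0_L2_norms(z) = [0.64, 0.18]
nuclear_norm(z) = 0.66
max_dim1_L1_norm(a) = 3.52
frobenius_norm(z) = 0.66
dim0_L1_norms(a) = [3.54, 0.99]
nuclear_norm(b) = 4.66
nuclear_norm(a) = 2.97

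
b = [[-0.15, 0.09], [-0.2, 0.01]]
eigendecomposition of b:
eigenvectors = [[(-0.33+0.45j), -0.33-0.45j], [-0.83+0.00j, -0.83-0.00j]]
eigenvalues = [(-0.07+0.11j), (-0.07-0.11j)]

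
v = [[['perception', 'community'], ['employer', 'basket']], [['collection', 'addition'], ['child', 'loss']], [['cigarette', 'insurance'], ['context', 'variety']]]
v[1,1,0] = 'child'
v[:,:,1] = [['community', 'basket'], ['addition', 'loss'], ['insurance', 'variety']]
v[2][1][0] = 'context'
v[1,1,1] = 'loss'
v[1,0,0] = 'collection'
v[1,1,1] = 'loss'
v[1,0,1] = 'addition'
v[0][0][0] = 'perception'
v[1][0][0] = 'collection'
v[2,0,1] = 'insurance'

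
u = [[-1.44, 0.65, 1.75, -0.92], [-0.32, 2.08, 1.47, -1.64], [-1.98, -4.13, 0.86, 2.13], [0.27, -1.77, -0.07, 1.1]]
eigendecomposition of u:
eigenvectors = [[-0.24+0.26j, (-0.24-0.26j), 0.15+0.00j, 0.10+0.00j], [(0.06+0.33j), (0.06-0.33j), (0.4+0j), -0.52+0.00j], [(-0.84+0j), -0.84-0.00j, (0.42+0j), -0.17+0.00j], [(-0.24+0.04j), (-0.24-0.04j), (0.8+0j), -0.83+0.00j]]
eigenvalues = [(1.21+2.13j), (1.21-2.13j), (0.22+0j), (-0.04+0j)]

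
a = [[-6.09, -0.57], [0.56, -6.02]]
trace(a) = -12.11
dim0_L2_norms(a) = [6.12, 6.05]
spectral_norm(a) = 6.12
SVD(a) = [[-1.00, -0.02],[-0.02, 1.0]] @ diag([6.116658653316889, 6.045947975198234]) @ [[0.99, 0.12], [0.12, -0.99]]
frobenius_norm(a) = 8.60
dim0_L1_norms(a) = [6.65, 6.59]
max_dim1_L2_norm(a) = 6.12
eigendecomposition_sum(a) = [[(-3.05+0.09j), (-0.28-3.06j)], [(0.28+3.01j), (-3.01+0.47j)]] + [[(-3.04-0.09j), -0.28+3.06j], [0.28-3.01j, -3.01-0.47j]]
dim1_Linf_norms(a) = [6.09, 6.02]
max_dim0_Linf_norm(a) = 6.09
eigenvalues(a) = [(-6.06+0.56j), (-6.06-0.56j)]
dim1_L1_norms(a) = [6.66, 6.58]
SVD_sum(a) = [[-6.07, -0.72],[-0.15, -0.02]] + [[-0.02, 0.15],  [0.71, -6.0]]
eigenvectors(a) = [[0.71+0.00j, 0.71-0.00j],[(-0.04-0.7j), -0.04+0.70j]]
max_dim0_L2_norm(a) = 6.12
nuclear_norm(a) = 12.16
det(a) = 36.98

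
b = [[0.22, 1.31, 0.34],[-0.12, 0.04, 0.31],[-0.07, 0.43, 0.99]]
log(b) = [[-0.46, 5.09, -0.73], [-0.44, -1.69, 0.72], [0.06, 1.10, -0.26]]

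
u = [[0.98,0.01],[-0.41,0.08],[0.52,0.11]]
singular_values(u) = [1.18, 0.13]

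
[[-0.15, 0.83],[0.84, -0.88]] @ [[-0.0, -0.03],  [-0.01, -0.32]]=[[-0.01,-0.26],[0.01,0.26]]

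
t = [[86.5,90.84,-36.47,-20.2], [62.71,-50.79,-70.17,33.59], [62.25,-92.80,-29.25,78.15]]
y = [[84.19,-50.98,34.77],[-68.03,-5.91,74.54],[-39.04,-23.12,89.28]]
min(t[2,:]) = -92.8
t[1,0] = 62.71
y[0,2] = 34.77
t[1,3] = 33.59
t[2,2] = -29.25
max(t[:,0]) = 86.5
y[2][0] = -39.04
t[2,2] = -29.25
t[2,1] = -92.8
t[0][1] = 90.84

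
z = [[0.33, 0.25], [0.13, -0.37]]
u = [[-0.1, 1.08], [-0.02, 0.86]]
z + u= [[0.23,1.33], [0.11,0.49]]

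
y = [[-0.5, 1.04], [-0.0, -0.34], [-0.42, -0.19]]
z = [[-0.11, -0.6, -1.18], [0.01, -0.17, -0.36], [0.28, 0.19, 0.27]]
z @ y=[[0.55, 0.31], [0.15, 0.14], [-0.25, 0.18]]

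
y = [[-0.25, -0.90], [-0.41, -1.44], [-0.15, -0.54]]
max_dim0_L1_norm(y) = 2.88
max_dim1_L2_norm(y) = 1.5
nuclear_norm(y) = 1.86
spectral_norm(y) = 1.85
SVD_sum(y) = [[-0.25, -0.90], [-0.41, -1.44], [-0.15, -0.54]] + [[0.0,-0.00], [-0.00,0.00], [0.00,-0.00]]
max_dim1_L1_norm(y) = 1.85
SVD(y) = [[-0.5,  0.69],[-0.81,  -0.59],[-0.3,  0.42]] @ diag([1.851558226779541, 0.0056685840385246825]) @ [[0.27, 0.96], [0.96, -0.27]]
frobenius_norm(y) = 1.85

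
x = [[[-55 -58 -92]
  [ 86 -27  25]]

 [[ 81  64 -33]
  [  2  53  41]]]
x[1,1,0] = 2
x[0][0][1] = -58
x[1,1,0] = 2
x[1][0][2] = -33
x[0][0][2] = -92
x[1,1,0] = 2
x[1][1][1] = 53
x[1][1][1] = 53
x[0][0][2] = -92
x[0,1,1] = -27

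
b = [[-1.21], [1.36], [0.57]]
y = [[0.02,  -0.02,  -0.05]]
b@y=[[-0.02,0.02,0.06], [0.03,-0.03,-0.07], [0.01,-0.01,-0.03]]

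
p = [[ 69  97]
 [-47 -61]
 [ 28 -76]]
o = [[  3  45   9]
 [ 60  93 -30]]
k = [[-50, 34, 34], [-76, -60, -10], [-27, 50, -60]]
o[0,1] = 45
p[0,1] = 97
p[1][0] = -47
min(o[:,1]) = 45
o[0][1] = 45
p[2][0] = 28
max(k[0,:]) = 34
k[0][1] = 34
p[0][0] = 69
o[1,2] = -30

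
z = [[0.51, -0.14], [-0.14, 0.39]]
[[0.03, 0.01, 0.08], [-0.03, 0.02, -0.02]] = z@[[0.05, 0.05, 0.15], [-0.05, 0.08, -0.01]]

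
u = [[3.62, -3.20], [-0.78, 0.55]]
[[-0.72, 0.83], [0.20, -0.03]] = u @[[-0.49, -0.7],[-0.33, -1.05]]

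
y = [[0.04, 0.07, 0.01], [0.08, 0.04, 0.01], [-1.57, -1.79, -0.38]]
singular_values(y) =[2.41, 0.04, 0.0]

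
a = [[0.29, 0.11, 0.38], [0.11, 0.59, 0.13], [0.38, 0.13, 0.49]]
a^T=[[0.29, 0.11, 0.38], [0.11, 0.59, 0.13], [0.38, 0.13, 0.49]]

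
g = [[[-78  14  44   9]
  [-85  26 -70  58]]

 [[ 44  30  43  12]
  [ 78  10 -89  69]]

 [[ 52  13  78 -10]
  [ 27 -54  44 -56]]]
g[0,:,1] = [14, 26]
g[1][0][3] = 12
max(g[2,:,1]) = 13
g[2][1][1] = -54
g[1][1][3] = 69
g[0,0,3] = 9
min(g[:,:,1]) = -54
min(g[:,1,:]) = -89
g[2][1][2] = 44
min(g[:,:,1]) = -54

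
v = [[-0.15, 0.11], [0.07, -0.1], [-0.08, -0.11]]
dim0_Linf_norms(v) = [0.15, 0.11]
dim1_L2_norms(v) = [0.19, 0.12, 0.14]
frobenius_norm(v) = 0.26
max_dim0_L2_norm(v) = 0.18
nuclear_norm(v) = 0.36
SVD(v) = [[-0.83, -0.21], [0.55, -0.15], [0.1, -0.97]] @ diag([0.22068384735014385, 0.13891954332900178]) @ [[0.70,-0.71], [0.71,0.7]]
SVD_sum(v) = [[-0.13,  0.13], [0.08,  -0.09], [0.02,  -0.02]] + [[-0.02, -0.02], [-0.01, -0.01], [-0.1, -0.09]]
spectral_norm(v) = 0.22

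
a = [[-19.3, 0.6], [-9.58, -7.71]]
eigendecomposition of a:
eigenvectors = [[-0.76,-0.05], [-0.65,-1.0]]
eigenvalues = [-18.78, -8.23]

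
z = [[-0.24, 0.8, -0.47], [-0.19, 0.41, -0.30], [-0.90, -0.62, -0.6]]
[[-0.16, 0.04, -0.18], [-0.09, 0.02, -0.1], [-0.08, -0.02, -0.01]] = z @ [[0.06, -0.12, 0.06], [-0.1, 0.09, -0.16], [0.14, 0.12, 0.09]]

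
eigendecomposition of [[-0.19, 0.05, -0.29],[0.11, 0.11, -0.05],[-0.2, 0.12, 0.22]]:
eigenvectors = [[0.91,-0.49,0.43], [-0.19,-0.56,0.8], [0.38,0.67,-0.43]]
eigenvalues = [-0.32, 0.27, 0.2]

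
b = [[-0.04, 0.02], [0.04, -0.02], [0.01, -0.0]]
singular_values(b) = [0.06, 0.0]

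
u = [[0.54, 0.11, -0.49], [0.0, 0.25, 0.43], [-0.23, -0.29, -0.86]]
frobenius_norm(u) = 1.29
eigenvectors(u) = [[0.34, -0.98, -0.46], [-0.35, 0.16, 0.88], [0.87, 0.12, -0.14]]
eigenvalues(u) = [-0.83, 0.58, 0.18]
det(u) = -0.09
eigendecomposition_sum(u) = [[-0.06, -0.08, -0.34], [0.06, 0.09, 0.34], [-0.14, -0.22, -0.86]] + [[0.62, 0.31, -0.12], [-0.1, -0.05, 0.02], [-0.08, -0.04, 0.02]] + [[-0.02,-0.11,-0.04], [0.04,0.21,0.07], [-0.01,-0.03,-0.01]]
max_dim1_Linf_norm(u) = 0.86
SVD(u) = [[-0.41,0.91,-0.09],[0.43,0.10,-0.90],[-0.8,-0.41,-0.43]] @ diag([1.117976763665918, 0.6345098879859775, 0.12379482198824995]) @ [[-0.03,0.26,0.96], [0.92,0.39,-0.07], [0.39,-0.88,0.26]]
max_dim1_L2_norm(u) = 0.94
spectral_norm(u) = 1.12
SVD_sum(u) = [[0.02, -0.12, -0.45],[-0.02, 0.13, 0.46],[0.03, -0.24, -0.87]] + [[0.53, 0.22, -0.04], [0.06, 0.03, -0.0], [-0.24, -0.10, 0.02]] + [[-0.0, 0.01, -0.00],  [-0.04, 0.1, -0.03],  [-0.02, 0.05, -0.01]]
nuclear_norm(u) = 1.88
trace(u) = -0.07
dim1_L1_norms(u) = [1.14, 0.68, 1.38]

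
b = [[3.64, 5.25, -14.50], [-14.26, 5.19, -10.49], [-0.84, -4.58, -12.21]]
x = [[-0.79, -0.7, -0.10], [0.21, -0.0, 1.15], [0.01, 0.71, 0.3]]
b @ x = [[-1.92, -12.84, 1.32], [12.25, 2.53, 4.25], [-0.42, -8.08, -8.85]]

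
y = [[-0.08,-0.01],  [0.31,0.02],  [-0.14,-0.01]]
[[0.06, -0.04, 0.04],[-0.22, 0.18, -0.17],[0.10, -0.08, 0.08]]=y@[[-0.64, 0.61, -0.58], [-1.12, -0.48, 0.54]]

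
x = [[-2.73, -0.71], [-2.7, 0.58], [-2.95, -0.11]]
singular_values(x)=[4.84, 0.91]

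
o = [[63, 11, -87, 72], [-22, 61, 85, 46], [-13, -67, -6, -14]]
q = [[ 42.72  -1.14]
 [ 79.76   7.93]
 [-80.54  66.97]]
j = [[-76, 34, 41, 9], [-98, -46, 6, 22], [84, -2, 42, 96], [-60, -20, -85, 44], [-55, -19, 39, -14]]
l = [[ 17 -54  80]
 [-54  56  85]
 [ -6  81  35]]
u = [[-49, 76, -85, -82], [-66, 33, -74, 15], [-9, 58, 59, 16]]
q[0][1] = -1.14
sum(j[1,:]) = -116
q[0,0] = 42.72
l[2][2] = 35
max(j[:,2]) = 42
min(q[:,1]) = -1.14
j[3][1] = -20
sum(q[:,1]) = 73.76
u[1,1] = 33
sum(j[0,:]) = 8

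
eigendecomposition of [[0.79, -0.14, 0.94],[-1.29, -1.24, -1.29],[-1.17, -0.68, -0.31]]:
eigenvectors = [[(-0.1+0j), -0.70+0.00j, -0.70-0.00j], [(0.92+0j), (0.38+0.21j), 0.38-0.21j], [0.38+0.00j, 0.31-0.47j, 0.31+0.47j]]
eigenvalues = [(-1.65+0j), (0.44+0.68j), (0.44-0.68j)]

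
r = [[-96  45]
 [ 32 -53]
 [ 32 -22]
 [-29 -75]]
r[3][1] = -75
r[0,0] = -96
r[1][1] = -53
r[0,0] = -96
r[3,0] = -29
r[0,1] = 45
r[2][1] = -22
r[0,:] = [-96, 45]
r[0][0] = -96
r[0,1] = 45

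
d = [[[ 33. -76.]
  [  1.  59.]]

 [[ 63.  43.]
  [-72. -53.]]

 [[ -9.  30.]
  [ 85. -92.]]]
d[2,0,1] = 30.0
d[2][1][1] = -92.0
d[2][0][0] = -9.0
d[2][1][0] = 85.0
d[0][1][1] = 59.0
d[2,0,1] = 30.0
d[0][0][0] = 33.0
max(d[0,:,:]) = 59.0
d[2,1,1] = -92.0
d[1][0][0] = 63.0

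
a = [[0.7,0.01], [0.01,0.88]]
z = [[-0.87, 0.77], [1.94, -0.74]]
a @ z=[[-0.59,  0.53], [1.70,  -0.64]]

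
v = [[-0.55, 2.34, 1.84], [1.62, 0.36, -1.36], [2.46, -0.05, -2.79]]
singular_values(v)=[4.7, 2.35, 0.14]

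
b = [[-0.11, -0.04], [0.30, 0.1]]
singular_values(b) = [0.34, 0.0]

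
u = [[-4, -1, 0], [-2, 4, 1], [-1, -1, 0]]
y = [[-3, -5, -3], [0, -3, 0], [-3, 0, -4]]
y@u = [[25, -14, -5], [6, -12, -3], [16, 7, 0]]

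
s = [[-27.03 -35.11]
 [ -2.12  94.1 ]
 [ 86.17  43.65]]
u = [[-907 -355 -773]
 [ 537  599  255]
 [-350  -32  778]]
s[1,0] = -2.12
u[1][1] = 599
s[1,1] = 94.1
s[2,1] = 43.65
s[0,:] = [-27.03, -35.11]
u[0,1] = -355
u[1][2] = 255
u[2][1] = -32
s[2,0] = 86.17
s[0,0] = -27.03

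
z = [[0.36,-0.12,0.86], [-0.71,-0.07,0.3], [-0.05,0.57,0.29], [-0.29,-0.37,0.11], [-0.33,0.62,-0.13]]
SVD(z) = [[-0.79,0.48,-0.13], [0.12,0.46,0.75], [0.13,0.62,-0.32], [-0.12,-0.04,0.55], [0.57,0.42,-0.15]] @ diag([1.0382455887167934, 0.9137305753226223, 0.8512006421700515]) @ [[-0.51, 0.54, -0.67], [-0.34, 0.59, 0.73], [-0.79, -0.60, 0.12]]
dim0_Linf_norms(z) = [0.71, 0.62, 0.86]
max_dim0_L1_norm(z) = 1.75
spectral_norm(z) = 1.04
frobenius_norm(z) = 1.62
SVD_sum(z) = [[0.42, -0.44, 0.55],[-0.06, 0.07, -0.08],[-0.07, 0.07, -0.09],[0.06, -0.07, 0.08],[-0.3, 0.32, -0.40]] + [[-0.15,  0.26,  0.32], [-0.14,  0.25,  0.31], [-0.19,  0.33,  0.41], [0.01,  -0.02,  -0.03], [-0.13,  0.22,  0.28]] + [[0.09, 0.07, -0.01], [-0.50, -0.38, 0.07], [0.21, 0.16, -0.03], [-0.37, -0.28, 0.05], [0.1, 0.08, -0.01]]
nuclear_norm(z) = 2.80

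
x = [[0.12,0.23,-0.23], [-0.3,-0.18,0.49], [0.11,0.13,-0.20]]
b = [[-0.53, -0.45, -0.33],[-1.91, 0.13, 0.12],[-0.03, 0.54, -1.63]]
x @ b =[[-0.5, -0.15, 0.36], [0.49, 0.38, -0.72], [-0.3, -0.14, 0.31]]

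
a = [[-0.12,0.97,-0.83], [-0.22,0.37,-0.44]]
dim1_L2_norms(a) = [1.28, 0.62]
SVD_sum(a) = [[-0.18, 0.94, -0.85], [-0.08, 0.44, -0.40]] + [[0.06, 0.03, 0.02],[-0.14, -0.07, -0.04]]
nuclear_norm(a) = 1.58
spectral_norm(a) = 1.41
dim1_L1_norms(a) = [1.92, 1.03]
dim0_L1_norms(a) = [0.34, 1.34, 1.27]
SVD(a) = [[-0.91,-0.42], [-0.42,0.91]] @ diag([1.4117820156369913, 0.17312290525506316]) @ [[0.14, -0.73, 0.66], [-0.86, -0.42, -0.28]]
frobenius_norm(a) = 1.42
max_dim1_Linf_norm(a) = 0.97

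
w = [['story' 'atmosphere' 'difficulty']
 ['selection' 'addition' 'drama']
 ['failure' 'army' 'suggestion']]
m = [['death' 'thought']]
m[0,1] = 'thought'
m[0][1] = 'thought'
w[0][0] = 'story'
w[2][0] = 'failure'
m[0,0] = 'death'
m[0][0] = 'death'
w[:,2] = ['difficulty', 'drama', 'suggestion']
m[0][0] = 'death'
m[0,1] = 'thought'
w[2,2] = 'suggestion'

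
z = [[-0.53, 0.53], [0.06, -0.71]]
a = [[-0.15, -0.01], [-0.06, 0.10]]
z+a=[[-0.68,0.52], [0.0,-0.61]]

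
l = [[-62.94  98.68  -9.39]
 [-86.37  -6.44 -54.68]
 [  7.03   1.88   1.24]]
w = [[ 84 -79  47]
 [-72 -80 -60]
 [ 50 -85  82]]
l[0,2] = -9.39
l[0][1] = 98.68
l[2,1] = 1.88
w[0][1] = -79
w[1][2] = -60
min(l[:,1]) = -6.44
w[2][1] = -85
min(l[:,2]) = -54.68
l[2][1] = 1.88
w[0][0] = 84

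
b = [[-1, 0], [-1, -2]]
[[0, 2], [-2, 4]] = b @ [[0, -2], [1, -1]]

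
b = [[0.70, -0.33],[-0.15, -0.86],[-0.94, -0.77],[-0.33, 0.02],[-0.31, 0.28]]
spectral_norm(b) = 1.45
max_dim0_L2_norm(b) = 1.27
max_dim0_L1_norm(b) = 2.43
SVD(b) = [[-0.20, -0.71], [0.48, -0.52], [0.84, 0.07], [0.16, 0.24], [0.03, 0.41]] @ diag([1.4458893455612387, 1.0152359333635175]) @ [[-0.73, -0.68], [-0.68, 0.73]]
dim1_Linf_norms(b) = [0.7, 0.86, 0.94, 0.33, 0.31]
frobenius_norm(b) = 1.77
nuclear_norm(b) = 2.46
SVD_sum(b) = [[0.21, 0.2], [-0.51, -0.47], [-0.89, -0.82], [-0.17, -0.16], [-0.03, -0.03]] + [[0.49, -0.53],  [0.36, -0.39],  [-0.05, 0.05],  [-0.16, 0.18],  [-0.28, 0.31]]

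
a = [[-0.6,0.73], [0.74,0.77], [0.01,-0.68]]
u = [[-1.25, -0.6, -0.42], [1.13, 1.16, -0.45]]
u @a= [[0.3, -1.09], [0.18, 2.02]]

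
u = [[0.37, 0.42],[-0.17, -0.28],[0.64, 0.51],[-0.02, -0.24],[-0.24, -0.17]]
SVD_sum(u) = [[0.40, 0.39], [-0.23, -0.22], [0.58, 0.57], [-0.13, -0.13], [-0.21, -0.2]] + [[-0.03,  0.03], [0.06,  -0.06], [0.06,  -0.06], [0.11,  -0.11], [-0.03,  0.03]]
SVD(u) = [[-0.51,0.21], [0.29,-0.4], [-0.75,-0.39], [0.17,-0.77], [0.27,0.22]] @ diag([1.0920726008930648, 0.20537145463441894]) @ [[-0.72,-0.70],[-0.70,0.72]]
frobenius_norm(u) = 1.11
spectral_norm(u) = 1.09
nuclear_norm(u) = 1.30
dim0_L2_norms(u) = [0.8, 0.78]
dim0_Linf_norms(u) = [0.64, 0.51]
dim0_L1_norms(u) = [1.44, 1.62]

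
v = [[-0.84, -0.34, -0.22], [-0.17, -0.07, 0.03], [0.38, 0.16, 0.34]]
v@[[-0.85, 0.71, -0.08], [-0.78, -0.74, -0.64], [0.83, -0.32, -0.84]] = [[0.80, -0.27, 0.47], [0.22, -0.08, 0.03], [-0.17, 0.04, -0.42]]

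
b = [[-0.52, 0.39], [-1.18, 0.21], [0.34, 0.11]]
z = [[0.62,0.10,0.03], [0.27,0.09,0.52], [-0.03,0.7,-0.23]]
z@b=[[-0.43,  0.27], [-0.07,  0.18], [-0.89,  0.11]]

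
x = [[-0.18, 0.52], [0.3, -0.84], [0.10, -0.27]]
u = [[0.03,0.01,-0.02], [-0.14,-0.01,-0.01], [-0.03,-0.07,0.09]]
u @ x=[[-0.0, 0.01], [0.02, -0.06], [-0.01, 0.02]]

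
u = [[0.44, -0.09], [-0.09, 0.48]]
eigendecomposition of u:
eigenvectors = [[-0.78, 0.63], [-0.63, -0.78]]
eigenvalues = [0.37, 0.55]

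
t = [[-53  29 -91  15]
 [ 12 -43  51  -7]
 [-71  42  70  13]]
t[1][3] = -7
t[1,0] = 12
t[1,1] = -43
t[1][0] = 12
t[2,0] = -71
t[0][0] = -53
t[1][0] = 12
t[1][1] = -43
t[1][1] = -43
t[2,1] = 42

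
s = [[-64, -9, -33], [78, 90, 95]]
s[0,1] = -9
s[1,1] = 90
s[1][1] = 90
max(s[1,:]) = 95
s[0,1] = -9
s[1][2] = 95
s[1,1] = 90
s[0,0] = -64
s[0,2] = -33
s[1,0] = 78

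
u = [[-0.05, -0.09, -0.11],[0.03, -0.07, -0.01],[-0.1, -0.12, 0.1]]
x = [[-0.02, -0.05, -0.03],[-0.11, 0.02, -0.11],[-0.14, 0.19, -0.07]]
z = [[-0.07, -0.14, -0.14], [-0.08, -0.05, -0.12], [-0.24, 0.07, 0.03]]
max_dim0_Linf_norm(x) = 0.19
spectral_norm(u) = 0.19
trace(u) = -0.02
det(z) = -0.00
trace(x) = -0.07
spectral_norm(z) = 0.27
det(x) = -0.00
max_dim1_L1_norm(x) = 0.4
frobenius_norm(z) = 0.36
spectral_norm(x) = 0.27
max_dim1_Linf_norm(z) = 0.24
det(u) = 0.00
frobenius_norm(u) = 0.25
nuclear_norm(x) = 0.40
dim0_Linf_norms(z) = [0.24, 0.14, 0.14]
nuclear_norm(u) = 0.40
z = u + x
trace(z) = -0.09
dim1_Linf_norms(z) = [0.14, 0.12, 0.24]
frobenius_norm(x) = 0.30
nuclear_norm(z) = 0.54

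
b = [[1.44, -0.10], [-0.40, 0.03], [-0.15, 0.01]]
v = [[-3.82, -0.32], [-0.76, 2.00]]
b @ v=[[-5.42, -0.66], [1.51, 0.19], [0.57, 0.07]]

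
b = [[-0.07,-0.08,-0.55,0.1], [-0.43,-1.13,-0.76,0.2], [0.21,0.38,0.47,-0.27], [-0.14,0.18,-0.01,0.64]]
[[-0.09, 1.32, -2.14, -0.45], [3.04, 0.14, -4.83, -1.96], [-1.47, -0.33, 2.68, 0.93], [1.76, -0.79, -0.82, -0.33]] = b @ [[-6.07, -0.95, 0.83, 2.74], [-1.01, 1.84, 1.48, 0.42], [1.39, -2.91, 3.30, 0.4], [1.73, -2.01, -1.46, -0.03]]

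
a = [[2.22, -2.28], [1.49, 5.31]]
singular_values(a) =[5.81, 2.62]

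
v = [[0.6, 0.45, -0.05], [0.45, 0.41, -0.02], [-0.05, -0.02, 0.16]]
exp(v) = [[2.0,0.77,-0.08], [0.77,1.67,-0.04], [-0.08,-0.04,1.18]]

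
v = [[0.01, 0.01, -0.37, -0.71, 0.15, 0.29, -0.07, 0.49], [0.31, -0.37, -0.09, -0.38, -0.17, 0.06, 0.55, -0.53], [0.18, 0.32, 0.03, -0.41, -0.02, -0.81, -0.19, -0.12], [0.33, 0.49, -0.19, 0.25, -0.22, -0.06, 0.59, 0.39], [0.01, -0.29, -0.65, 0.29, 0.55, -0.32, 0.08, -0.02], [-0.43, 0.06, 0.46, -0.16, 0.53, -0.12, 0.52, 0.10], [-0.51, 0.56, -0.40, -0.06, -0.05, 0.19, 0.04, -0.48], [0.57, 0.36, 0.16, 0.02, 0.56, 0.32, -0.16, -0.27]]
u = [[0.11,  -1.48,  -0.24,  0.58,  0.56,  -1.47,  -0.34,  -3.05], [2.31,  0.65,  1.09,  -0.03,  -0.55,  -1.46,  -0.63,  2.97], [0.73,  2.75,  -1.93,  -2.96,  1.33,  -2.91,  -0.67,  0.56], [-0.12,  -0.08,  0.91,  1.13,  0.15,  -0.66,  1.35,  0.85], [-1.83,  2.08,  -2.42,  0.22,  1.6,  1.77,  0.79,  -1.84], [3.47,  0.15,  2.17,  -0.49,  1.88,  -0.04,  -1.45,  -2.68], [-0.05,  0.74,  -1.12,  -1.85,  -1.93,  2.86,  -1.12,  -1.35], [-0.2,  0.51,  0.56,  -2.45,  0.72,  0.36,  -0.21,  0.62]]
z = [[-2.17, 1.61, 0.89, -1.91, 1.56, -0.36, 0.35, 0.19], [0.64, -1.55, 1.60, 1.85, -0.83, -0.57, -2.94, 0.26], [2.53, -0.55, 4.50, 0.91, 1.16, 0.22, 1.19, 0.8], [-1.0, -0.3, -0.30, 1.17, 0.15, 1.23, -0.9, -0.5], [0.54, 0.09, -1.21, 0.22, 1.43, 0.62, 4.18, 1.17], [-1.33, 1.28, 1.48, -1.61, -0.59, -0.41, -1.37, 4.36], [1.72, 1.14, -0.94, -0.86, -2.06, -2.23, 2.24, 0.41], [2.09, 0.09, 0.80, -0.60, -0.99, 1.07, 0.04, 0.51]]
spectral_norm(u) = 6.67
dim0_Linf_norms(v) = [0.57, 0.56, 0.65, 0.71, 0.56, 0.81, 0.59, 0.53]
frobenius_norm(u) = 12.28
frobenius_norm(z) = 12.25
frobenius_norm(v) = 2.83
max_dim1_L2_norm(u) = 5.62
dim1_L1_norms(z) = [9.04, 10.24, 11.86, 5.55, 9.46, 12.43, 11.6, 6.19]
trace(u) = 1.02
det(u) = 227.73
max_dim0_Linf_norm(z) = 4.5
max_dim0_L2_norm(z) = 5.95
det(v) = 1.01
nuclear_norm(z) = 29.08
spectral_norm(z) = 6.66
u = z @ v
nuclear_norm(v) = 8.01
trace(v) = 0.12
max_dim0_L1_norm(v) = 2.46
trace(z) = 5.72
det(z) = 204.13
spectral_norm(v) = 1.01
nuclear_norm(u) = 29.14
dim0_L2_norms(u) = [4.62, 3.92, 4.23, 4.48, 3.57, 4.96, 2.61, 5.65]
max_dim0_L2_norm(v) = 1.01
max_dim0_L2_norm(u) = 5.65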